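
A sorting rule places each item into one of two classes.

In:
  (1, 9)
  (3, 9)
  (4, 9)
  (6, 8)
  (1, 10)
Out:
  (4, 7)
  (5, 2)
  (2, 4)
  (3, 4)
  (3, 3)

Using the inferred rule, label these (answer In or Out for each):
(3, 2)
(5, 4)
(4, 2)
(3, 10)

Out, Out, Out, In

The simplest hypothesis consistent with all the labels is: second ≥ 8.
(3, 2): second 2 — does not fit, so Out. (5, 4): second 4 — does not fit, so Out. (4, 2): second 2 — does not fit, so Out. (3, 10): second 10 — qualifies, so In.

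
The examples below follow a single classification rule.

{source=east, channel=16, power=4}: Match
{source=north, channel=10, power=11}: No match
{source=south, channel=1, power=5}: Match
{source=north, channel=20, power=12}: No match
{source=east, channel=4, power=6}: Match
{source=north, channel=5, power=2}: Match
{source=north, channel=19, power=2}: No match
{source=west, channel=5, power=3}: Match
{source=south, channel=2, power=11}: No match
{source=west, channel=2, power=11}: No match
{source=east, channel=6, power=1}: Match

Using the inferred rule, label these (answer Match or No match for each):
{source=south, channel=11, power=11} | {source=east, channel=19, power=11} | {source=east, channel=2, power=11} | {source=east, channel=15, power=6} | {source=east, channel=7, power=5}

No match, No match, No match, Match, Match

'Match' ⟺ channel ≤ 16 AND power ≤ 6.
{source=south, channel=11, power=11} → channel = 11, power = 11 → No match.
{source=east, channel=19, power=11} → channel = 19, power = 11 → No match.
{source=east, channel=2, power=11} → channel = 2, power = 11 → No match.
{source=east, channel=15, power=6} → channel = 15, power = 6 → Match.
{source=east, channel=7, power=5} → channel = 7, power = 5 → Match.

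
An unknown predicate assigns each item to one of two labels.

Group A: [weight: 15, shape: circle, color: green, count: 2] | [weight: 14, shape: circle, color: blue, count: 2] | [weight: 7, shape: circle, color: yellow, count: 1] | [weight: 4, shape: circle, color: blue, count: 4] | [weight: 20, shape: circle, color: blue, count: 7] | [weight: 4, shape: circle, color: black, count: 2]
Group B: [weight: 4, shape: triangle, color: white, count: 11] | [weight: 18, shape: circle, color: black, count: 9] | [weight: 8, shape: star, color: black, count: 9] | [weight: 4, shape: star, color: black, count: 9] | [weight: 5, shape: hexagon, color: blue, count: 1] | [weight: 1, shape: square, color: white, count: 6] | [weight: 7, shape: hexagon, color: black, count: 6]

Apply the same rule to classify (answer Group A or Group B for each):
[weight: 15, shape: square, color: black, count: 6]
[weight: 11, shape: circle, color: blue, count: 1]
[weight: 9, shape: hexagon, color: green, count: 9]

Group B, Group A, Group B

Every 'Group A' example satisfies: shape is circle AND count ≤ 7. None of the 'Group B' examples do.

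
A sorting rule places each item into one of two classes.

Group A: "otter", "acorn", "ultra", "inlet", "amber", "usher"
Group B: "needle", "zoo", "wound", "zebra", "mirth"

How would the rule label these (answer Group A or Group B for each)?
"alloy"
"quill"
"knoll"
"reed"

Group A, Group B, Group B, Group B

Looking at the examples, the only property every 'Group A' case has and every 'Group B' case lacks is: starts with a vowel.
"alloy": Group A (starts with 'a'). "quill": Group B (starts with 'q'). "knoll": Group B (starts with 'k'). "reed": Group B (starts with 'r').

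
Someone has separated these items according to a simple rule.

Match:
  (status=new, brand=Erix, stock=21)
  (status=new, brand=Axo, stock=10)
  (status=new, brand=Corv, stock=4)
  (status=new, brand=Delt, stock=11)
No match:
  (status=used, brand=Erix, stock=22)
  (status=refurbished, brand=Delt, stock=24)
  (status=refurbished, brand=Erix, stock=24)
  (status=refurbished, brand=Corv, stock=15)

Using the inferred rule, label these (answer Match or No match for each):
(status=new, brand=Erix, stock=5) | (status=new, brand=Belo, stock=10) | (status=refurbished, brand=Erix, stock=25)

Checking candidate rules against both groups, what survives is: status is new.
Match: (status=new, brand=Erix, stock=5), since status is new. Match: (status=new, brand=Belo, stock=10), since status is new. No match: (status=refurbished, brand=Erix, stock=25), since status is refurbished.

Match, Match, No match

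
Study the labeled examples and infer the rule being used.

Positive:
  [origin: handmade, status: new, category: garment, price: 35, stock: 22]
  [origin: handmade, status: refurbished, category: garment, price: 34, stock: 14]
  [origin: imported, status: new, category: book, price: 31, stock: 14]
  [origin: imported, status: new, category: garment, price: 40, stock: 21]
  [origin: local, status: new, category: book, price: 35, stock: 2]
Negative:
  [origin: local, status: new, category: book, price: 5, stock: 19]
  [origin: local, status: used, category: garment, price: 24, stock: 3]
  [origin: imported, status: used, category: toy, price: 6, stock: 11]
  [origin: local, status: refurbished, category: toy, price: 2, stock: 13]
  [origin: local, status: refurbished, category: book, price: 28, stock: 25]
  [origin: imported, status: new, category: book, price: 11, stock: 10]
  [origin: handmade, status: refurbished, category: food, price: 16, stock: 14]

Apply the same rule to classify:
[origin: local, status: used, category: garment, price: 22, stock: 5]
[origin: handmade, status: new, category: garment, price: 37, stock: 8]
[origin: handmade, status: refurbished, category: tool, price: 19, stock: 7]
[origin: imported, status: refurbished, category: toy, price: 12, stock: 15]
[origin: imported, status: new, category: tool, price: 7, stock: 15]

The classifier is using: price ≥ 31.
[origin: local, status: used, category: garment, price: 22, stock: 5]: price = 22, does not satisfy this → Negative. [origin: handmade, status: new, category: garment, price: 37, stock: 8]: price = 37, has this property → Positive. [origin: handmade, status: refurbished, category: tool, price: 19, stock: 7]: price = 19, does not satisfy this → Negative. [origin: imported, status: refurbished, category: toy, price: 12, stock: 15]: price = 12, does not satisfy this → Negative. [origin: imported, status: new, category: tool, price: 7, stock: 15]: price = 7, does not satisfy this → Negative.

Negative, Positive, Negative, Negative, Negative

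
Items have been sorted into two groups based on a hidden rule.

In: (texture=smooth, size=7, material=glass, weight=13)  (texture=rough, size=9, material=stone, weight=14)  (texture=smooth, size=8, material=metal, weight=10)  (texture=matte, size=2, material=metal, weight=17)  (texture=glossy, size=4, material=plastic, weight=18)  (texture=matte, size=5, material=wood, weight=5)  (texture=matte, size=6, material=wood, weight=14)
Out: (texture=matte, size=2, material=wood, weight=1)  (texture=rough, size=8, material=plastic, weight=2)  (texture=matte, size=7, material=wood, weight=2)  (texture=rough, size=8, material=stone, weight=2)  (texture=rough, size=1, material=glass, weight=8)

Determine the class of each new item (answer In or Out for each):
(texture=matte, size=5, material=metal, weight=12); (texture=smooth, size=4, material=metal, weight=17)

In, In

The common property of the 'In' items is: size ≥ 2 AND weight ≥ 5. No 'Out' item has it.
In: (texture=matte, size=5, material=metal, weight=12), since size = 5, weight = 12.
In: (texture=smooth, size=4, material=metal, weight=17), since size = 4, weight = 17.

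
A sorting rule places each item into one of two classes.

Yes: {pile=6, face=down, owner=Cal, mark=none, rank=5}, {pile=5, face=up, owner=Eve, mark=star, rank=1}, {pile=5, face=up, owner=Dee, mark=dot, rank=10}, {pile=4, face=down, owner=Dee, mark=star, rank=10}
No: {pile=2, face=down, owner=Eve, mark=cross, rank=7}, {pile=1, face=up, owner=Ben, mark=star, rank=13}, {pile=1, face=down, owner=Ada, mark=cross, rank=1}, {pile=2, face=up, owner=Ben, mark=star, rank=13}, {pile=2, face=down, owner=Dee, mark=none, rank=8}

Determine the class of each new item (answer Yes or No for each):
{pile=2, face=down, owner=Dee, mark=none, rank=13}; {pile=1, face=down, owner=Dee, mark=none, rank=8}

The classifier is using: pile ≥ 4.

No, No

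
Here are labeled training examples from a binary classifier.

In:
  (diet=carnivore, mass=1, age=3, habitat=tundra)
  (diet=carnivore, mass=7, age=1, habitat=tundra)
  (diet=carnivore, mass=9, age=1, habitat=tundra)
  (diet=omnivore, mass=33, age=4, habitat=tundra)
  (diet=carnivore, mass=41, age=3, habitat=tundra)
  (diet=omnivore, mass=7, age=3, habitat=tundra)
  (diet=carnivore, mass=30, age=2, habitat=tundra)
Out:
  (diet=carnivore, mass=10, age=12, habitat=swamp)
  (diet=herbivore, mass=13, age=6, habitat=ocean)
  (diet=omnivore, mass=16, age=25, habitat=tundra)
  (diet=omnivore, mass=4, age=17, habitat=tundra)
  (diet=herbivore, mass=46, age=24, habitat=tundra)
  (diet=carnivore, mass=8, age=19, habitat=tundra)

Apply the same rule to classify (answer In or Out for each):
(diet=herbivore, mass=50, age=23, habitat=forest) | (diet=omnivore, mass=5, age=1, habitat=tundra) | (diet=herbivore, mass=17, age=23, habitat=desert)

All 'In' examples share one property — age ≤ 4 — and every 'Out' example lacks it.

Out, In, Out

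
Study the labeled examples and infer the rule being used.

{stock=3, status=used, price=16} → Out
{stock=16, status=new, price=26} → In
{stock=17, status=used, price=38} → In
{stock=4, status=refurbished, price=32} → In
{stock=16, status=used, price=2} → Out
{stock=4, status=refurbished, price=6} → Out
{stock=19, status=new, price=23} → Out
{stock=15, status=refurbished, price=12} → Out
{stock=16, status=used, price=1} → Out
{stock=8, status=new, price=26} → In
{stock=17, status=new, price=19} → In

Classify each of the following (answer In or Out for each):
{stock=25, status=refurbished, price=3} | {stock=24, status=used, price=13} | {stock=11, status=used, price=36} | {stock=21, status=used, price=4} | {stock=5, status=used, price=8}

Out, Out, In, Out, Out

'In' ⟺ stock ≤ 17 AND price ≥ 19.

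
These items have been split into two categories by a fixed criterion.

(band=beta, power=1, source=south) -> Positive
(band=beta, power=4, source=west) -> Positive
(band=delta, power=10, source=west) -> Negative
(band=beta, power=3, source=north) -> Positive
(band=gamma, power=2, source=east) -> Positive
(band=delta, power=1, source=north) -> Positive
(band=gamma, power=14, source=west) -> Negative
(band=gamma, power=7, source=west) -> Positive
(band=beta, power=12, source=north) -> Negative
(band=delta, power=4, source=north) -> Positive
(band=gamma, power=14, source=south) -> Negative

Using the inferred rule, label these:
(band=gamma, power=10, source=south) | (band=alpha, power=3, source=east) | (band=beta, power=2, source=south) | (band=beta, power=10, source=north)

All 'Positive' examples share one property — power ≤ 7 — and every 'Negative' example lacks it.
(band=gamma, power=10, source=south): power = 10 — does not pass, so Negative. (band=alpha, power=3, source=east): power = 3 — qualifies, so Positive. (band=beta, power=2, source=south): power = 2 — qualifies, so Positive. (band=beta, power=10, source=north): power = 10 — does not pass, so Negative.

Negative, Positive, Positive, Negative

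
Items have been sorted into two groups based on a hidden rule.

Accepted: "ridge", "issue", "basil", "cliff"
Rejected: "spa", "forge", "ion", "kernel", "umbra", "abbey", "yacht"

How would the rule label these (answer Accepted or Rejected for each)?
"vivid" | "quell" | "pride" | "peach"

The common property of the 'Accepted' items is: length 5 AND contains 'i'. No 'Rejected' item has it.
Accepted: "vivid", since length 5, has 'i'. Rejected: "quell", since length 5, no 'i'. Accepted: "pride", since length 5, has 'i'. Rejected: "peach", since length 5, no 'i'.

Accepted, Rejected, Accepted, Rejected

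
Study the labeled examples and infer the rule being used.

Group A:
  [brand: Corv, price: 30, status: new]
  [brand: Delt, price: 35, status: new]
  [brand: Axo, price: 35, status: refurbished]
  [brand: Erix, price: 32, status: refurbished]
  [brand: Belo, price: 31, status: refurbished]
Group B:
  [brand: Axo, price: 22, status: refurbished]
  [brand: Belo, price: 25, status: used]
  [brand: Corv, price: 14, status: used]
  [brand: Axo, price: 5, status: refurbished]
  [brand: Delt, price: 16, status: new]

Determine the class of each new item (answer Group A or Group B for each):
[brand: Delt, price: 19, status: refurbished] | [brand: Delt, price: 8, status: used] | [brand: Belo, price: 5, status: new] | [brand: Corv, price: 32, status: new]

Group B, Group B, Group B, Group A

The classifier is using: price ≥ 30.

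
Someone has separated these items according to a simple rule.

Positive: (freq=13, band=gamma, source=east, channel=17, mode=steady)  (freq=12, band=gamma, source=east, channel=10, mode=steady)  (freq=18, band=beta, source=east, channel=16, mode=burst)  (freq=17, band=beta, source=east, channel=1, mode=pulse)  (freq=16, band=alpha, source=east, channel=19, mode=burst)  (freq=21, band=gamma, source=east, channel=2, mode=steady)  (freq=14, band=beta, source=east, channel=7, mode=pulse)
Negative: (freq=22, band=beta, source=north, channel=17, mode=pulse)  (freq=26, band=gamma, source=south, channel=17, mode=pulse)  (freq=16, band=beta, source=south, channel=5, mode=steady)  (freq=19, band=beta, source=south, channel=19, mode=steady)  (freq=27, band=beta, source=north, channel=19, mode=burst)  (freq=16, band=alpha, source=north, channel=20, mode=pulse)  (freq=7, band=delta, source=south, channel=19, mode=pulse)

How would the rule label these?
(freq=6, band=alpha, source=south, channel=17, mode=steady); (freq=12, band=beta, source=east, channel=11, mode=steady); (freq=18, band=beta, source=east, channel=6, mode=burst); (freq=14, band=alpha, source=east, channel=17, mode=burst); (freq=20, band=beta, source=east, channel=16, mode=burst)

Looking at the examples, the only property every 'Positive' case has and every 'Negative' case lacks is: source is east.
Negative: (freq=6, band=alpha, source=south, channel=17, mode=steady), since source is south. Positive: (freq=12, band=beta, source=east, channel=11, mode=steady), since source is east. Positive: (freq=18, band=beta, source=east, channel=6, mode=burst), since source is east. Positive: (freq=14, band=alpha, source=east, channel=17, mode=burst), since source is east. Positive: (freq=20, band=beta, source=east, channel=16, mode=burst), since source is east.

Negative, Positive, Positive, Positive, Positive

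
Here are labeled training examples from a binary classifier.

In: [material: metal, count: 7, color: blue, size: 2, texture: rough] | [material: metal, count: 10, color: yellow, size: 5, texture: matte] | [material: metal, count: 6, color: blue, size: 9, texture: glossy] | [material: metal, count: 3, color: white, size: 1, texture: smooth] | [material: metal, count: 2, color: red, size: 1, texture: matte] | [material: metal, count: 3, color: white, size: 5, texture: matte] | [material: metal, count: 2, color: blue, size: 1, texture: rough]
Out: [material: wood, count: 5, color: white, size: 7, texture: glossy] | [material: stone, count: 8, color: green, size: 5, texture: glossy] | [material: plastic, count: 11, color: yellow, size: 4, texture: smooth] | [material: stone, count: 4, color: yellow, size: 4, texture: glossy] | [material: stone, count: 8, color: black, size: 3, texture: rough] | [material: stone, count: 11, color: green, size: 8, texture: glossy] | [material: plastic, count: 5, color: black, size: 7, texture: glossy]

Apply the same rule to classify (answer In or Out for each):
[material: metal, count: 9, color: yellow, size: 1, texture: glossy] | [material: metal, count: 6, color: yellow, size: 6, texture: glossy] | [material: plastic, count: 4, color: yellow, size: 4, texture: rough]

In, In, Out

The simplest hypothesis consistent with all the labels is: material is metal.
[material: metal, count: 9, color: yellow, size: 1, texture: glossy]: In (material is metal).
[material: metal, count: 6, color: yellow, size: 6, texture: glossy]: In (material is metal).
[material: plastic, count: 4, color: yellow, size: 4, texture: rough]: Out (material is plastic).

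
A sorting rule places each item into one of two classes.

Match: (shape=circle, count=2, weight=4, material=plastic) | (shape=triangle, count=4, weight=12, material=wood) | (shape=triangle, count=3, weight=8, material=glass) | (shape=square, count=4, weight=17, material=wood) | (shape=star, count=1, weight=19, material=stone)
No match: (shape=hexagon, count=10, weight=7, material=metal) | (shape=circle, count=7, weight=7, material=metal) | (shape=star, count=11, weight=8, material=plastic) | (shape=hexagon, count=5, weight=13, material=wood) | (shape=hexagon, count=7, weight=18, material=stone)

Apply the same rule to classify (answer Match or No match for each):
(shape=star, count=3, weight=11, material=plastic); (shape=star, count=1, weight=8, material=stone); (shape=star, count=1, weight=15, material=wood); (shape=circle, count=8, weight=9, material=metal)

Match, Match, Match, No match

All 'Match' examples share one property — count ≤ 4 — and every 'No match' example lacks it.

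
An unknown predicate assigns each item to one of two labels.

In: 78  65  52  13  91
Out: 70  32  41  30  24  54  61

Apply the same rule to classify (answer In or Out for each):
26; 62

In, Out

The rule appears to be: multiple of 13.
In: 26, since 26 = 13·2. Out: 62, since 62 = 13·4 + 10.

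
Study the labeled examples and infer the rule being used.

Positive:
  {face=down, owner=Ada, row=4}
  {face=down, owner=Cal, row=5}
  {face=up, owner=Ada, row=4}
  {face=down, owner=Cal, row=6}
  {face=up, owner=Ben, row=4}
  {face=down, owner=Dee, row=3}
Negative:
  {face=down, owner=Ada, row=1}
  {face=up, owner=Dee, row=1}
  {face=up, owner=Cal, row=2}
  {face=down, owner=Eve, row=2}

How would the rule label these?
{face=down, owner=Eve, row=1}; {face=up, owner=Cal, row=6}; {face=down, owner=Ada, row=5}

Negative, Positive, Positive

The rule appears to be: row ≥ 3.
{face=down, owner=Eve, row=1}: Negative (row = 1).
{face=up, owner=Cal, row=6}: Positive (row = 6).
{face=down, owner=Ada, row=5}: Positive (row = 5).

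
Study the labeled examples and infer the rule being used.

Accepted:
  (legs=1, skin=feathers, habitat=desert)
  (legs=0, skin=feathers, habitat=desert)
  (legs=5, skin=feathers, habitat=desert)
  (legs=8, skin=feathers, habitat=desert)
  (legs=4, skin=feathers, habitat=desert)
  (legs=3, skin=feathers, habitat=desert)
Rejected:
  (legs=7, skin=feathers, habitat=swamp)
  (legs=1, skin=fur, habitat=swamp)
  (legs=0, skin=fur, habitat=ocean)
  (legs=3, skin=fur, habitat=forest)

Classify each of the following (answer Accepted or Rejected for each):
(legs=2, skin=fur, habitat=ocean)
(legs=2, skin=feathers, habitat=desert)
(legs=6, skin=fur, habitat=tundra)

Rejected, Accepted, Rejected

Checking candidate rules against both groups, what survives is: habitat is desert.
Rejected: (legs=2, skin=fur, habitat=ocean), since habitat is ocean.
Accepted: (legs=2, skin=feathers, habitat=desert), since habitat is desert.
Rejected: (legs=6, skin=fur, habitat=tundra), since habitat is tundra.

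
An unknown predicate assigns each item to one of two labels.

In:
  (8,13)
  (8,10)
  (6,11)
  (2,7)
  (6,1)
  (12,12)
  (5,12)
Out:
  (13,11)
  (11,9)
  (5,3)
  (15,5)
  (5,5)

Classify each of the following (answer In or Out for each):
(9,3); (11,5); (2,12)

Out, Out, In

Every 'In' example satisfies: product is even. None of the 'Out' examples do.
(9,3) — 9·3 = 27, hence Out. (11,5) — 11·5 = 55, hence Out. (2,12) — 2·12 = 24, hence In.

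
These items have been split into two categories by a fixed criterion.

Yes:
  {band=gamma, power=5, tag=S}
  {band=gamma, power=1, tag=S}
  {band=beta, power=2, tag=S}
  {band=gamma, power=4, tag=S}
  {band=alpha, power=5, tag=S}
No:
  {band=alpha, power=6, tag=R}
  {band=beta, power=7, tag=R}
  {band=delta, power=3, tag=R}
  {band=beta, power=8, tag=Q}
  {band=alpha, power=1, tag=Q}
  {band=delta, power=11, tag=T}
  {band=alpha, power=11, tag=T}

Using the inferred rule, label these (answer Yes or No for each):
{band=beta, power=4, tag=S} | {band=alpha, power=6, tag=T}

Yes, No

A rule that fits every label: tag is S — true of each 'Yes' example, false of each 'No' one.
{band=beta, power=4, tag=S} → tag is S → Yes. {band=alpha, power=6, tag=T} → tag is T → No.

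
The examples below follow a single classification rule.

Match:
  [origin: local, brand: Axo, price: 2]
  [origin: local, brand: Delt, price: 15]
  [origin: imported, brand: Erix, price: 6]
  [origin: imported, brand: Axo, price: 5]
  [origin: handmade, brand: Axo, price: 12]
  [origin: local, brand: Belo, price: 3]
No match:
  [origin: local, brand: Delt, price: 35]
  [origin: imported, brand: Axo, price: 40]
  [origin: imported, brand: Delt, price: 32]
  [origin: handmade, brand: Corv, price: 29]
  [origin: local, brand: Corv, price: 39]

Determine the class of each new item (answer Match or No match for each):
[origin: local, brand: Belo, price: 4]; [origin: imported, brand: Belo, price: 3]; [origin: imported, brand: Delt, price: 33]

The common property of the 'Match' items is: price ≤ 15. No 'No match' item has it.
[origin: local, brand: Belo, price: 4]: price = 4 — fits, so Match.
[origin: imported, brand: Belo, price: 3]: price = 3 — fits, so Match.
[origin: imported, brand: Delt, price: 33]: price = 33 — fails the rule, so No match.

Match, Match, No match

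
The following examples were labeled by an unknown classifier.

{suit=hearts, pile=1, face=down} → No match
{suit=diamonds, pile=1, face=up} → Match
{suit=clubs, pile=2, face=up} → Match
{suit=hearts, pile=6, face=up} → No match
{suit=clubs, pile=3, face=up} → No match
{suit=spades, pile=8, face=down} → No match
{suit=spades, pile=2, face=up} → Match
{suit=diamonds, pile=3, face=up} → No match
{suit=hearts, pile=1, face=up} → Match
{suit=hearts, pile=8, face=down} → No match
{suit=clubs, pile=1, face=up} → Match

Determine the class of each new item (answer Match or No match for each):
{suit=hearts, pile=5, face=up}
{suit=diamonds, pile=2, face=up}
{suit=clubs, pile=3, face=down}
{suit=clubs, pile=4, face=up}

The common property of the 'Match' items is: face is up AND pile ≤ 2. No 'No match' item has it.

No match, Match, No match, No match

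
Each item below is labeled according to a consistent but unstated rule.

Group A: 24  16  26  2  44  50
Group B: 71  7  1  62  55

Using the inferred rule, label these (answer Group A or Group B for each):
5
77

The distinguishing property — even AND at most 50 — holds for all the 'Group A' cases and none of the 'Group B' cases.
Group B: 5, since 5 is odd, 5 ≤ 50.
Group B: 77, since 77 is odd, 77 > 50.

Group B, Group B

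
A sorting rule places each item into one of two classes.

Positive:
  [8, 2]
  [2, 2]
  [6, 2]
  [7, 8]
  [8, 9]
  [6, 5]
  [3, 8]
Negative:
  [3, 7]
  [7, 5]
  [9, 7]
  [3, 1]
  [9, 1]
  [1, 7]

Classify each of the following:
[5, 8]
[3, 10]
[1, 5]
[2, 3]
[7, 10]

Positive, Positive, Negative, Positive, Positive

The distinguishing property — product is even — holds for all the 'Positive' cases and none of the 'Negative' cases.
[5, 8] — 5·8 = 40, hence Positive.
[3, 10] — 3·10 = 30, hence Positive.
[1, 5] — 1·5 = 5, hence Negative.
[2, 3] — 2·3 = 6, hence Positive.
[7, 10] — 7·10 = 70, hence Positive.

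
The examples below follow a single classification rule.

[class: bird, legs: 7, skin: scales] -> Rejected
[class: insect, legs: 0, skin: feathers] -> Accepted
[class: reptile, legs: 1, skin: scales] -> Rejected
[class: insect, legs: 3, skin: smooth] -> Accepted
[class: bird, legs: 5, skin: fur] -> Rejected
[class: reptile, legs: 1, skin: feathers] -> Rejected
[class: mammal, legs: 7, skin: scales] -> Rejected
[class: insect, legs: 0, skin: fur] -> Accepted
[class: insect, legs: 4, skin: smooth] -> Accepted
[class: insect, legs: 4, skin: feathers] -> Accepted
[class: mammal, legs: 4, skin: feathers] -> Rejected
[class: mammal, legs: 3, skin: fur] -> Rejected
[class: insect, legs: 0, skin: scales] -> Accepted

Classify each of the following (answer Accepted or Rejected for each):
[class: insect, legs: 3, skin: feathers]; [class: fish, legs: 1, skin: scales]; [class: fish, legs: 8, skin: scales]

Accepted, Rejected, Rejected

Looking at the examples, the only property every 'Accepted' case has and every 'Rejected' case lacks is: class is insect.
[class: insect, legs: 3, skin: feathers]: class is insect, satisfies this → Accepted.
[class: fish, legs: 1, skin: scales]: class is fish, does not pass → Rejected.
[class: fish, legs: 8, skin: scales]: class is fish, does not pass → Rejected.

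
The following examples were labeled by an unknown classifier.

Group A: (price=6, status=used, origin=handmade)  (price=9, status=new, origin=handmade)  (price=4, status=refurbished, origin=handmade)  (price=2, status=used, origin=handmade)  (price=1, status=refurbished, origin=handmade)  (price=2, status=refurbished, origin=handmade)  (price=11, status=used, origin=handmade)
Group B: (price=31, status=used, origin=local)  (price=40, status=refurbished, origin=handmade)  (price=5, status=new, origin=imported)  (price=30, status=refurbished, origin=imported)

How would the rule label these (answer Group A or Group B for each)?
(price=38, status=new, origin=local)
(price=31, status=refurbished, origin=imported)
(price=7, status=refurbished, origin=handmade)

One predicate separates the groups cleanly: origin is handmade AND price ≤ 11.

Group B, Group B, Group A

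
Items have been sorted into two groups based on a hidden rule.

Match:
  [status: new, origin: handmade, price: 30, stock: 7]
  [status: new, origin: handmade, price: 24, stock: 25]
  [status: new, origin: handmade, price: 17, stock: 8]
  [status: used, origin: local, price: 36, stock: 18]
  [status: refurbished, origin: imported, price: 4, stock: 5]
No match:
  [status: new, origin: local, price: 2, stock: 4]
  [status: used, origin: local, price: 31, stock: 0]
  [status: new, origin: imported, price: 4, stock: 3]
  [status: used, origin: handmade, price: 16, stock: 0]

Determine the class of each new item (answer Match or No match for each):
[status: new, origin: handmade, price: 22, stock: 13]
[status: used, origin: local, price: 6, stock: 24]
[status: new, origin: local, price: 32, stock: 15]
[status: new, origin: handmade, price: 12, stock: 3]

Match, Match, Match, No match

The distinguishing property — stock ≥ 5 — holds for all the 'Match' cases and none of the 'No match' cases.
Match: [status: new, origin: handmade, price: 22, stock: 13], since stock = 13.
Match: [status: used, origin: local, price: 6, stock: 24], since stock = 24.
Match: [status: new, origin: local, price: 32, stock: 15], since stock = 15.
No match: [status: new, origin: handmade, price: 12, stock: 3], since stock = 3.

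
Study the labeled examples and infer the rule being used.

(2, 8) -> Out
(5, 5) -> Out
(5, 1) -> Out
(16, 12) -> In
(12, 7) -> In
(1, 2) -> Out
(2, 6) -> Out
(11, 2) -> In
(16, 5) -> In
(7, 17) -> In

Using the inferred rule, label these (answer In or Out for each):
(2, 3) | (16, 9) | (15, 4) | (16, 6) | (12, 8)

Every 'In' example satisfies: sum ≥ 13. None of the 'Out' examples do.
(2, 3): 2+3 = 5, fails the rule → Out. (16, 9): 16+9 = 25, fits → In. (15, 4): 15+4 = 19, fits → In. (16, 6): 16+6 = 22, fits → In. (12, 8): 12+8 = 20, fits → In.

Out, In, In, In, In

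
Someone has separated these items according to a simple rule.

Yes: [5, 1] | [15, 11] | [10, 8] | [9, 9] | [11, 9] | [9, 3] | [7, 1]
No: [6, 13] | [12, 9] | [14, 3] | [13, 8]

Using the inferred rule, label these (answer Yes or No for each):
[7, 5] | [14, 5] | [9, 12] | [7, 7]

Yes, No, No, Yes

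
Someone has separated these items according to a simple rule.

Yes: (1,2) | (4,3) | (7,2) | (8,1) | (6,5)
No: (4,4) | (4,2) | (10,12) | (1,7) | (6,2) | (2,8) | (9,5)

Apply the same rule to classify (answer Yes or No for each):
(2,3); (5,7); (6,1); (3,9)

Yes, No, Yes, No

Checking candidate rules against both groups, what survives is: sum is odd.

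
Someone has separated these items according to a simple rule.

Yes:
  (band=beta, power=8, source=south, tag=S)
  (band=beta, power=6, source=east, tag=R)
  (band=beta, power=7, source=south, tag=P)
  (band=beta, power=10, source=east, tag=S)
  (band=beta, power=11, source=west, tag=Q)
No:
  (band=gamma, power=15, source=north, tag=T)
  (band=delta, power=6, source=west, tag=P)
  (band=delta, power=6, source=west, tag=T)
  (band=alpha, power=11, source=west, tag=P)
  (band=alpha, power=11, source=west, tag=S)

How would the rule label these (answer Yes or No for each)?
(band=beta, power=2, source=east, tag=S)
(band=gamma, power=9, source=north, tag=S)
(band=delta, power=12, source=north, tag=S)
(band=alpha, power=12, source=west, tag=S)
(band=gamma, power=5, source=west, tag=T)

The distinguishing property — band is beta — holds for all the 'Yes' cases and none of the 'No' cases.
(band=beta, power=2, source=east, tag=S) — band is beta, hence Yes. (band=gamma, power=9, source=north, tag=S) — band is gamma, hence No. (band=delta, power=12, source=north, tag=S) — band is delta, hence No. (band=alpha, power=12, source=west, tag=S) — band is alpha, hence No. (band=gamma, power=5, source=west, tag=T) — band is gamma, hence No.

Yes, No, No, No, No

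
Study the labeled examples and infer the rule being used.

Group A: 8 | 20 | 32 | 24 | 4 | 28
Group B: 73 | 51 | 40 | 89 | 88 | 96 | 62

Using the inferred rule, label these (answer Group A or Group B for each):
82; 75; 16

Group B, Group B, Group A

'Group A' ⟺ at most 32.
82: 82 > 32, does not satisfy this → Group B.
75: 75 > 32, does not satisfy this → Group B.
16: 16 ≤ 32, fits → Group A.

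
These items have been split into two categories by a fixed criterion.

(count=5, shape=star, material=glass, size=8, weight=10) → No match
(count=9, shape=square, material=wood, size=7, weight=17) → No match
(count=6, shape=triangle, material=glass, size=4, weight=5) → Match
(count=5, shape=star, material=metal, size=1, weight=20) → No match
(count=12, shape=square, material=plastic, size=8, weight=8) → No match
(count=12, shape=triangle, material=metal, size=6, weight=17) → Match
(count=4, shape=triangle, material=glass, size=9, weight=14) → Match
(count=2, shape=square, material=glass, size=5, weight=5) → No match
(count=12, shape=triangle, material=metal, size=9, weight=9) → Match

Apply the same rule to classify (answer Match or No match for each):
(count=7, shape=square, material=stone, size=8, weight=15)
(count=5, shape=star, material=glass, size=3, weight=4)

No match, No match

Checking candidate rules against both groups, what survives is: shape is triangle.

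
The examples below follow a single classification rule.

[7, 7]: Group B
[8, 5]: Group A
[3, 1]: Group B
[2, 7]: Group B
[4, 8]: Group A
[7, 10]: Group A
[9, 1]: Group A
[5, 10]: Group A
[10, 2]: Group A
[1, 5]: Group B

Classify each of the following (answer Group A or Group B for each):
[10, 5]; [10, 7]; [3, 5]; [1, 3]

Rule: max ≥ 8. This holds for each 'Group A' example and fails for each 'Group B' one.
[10, 5]: Group A (max 10).
[10, 7]: Group A (max 10).
[3, 5]: Group B (max 5).
[1, 3]: Group B (max 3).

Group A, Group A, Group B, Group B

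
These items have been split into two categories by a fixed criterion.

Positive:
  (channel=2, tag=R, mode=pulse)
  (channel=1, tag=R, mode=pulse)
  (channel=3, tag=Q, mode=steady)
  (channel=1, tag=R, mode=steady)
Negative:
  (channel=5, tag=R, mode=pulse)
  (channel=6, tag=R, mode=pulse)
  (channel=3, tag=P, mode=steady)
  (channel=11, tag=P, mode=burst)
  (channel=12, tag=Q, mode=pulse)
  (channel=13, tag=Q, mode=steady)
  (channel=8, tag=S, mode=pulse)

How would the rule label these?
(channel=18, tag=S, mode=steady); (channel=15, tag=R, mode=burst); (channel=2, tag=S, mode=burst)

Negative, Negative, Positive

The rule appears to be: tag is not P AND channel ≤ 3.
(channel=18, tag=S, mode=steady): Negative (tag is S, channel = 18).
(channel=15, tag=R, mode=burst): Negative (tag is R, channel = 15).
(channel=2, tag=S, mode=burst): Positive (tag is S, channel = 2).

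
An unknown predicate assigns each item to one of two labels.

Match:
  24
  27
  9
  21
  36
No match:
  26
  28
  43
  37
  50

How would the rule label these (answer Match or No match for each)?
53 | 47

No match, No match

One predicate separates the groups cleanly: multiple of 3.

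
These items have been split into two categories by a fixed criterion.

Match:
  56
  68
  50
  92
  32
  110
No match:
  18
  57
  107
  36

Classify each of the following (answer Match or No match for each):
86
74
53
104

Match, Match, No match, Match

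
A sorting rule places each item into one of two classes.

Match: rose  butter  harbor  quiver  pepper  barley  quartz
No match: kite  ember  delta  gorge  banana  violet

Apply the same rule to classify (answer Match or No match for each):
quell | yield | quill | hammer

One predicate separates the groups cleanly: even length AND contains 'r'.
No match: quell, since length 5, no 'r'. No match: yield, since length 5, no 'r'. No match: quill, since length 5, no 'r'. Match: hammer, since length 6, has 'r'.

No match, No match, No match, Match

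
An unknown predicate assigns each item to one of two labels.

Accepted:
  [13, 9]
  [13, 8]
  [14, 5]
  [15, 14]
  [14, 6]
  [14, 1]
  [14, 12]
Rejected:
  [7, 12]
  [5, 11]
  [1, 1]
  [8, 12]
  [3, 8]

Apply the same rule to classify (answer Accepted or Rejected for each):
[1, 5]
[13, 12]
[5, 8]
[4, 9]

The simplest hypothesis consistent with all the labels is: first > second.
[1, 5]: 1 < 5 — fails this test, so Rejected.
[13, 12]: 13 > 12 — has this property, so Accepted.
[5, 8]: 5 < 8 — fails this test, so Rejected.
[4, 9]: 4 < 9 — fails this test, so Rejected.

Rejected, Accepted, Rejected, Rejected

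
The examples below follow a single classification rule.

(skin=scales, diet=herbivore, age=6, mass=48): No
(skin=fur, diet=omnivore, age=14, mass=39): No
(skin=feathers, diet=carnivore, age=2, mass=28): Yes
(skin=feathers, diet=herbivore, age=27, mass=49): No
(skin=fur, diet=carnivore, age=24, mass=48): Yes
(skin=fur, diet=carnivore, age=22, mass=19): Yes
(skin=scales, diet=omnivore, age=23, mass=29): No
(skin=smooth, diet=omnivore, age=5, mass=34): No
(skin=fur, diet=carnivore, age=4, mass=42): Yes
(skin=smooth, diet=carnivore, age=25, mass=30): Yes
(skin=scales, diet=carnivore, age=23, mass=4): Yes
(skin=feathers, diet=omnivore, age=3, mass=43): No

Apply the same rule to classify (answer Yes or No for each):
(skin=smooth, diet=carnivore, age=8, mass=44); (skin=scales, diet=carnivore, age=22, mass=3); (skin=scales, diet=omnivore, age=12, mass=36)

One predicate separates the groups cleanly: diet is carnivore.

Yes, Yes, No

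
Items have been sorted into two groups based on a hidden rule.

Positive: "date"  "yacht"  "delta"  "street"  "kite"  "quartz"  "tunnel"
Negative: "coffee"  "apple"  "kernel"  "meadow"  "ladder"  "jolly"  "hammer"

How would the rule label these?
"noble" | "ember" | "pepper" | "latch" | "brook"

Negative, Negative, Negative, Positive, Negative

One predicate separates the groups cleanly: contains 't'.
"noble" — no 't', hence Negative.
"ember" — no 't', hence Negative.
"pepper" — no 't', hence Negative.
"latch" — has 't', hence Positive.
"brook" — no 't', hence Negative.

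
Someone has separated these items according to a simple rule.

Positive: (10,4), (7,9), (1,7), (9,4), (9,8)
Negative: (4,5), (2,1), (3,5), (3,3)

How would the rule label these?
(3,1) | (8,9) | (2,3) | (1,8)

Negative, Positive, Negative, Positive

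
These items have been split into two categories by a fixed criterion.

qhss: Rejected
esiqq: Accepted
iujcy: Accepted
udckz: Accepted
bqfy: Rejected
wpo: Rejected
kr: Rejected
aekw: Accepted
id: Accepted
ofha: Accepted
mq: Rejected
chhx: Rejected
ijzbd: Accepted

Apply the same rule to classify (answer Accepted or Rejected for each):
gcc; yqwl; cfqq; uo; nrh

Rejected, Rejected, Rejected, Accepted, Rejected

Checking candidate rules against both groups, what survives is: starts with a vowel.
gcc: starts with 'g', fails this test → Rejected.
yqwl: starts with 'y', fails this test → Rejected.
cfqq: starts with 'c', fails this test → Rejected.
uo: starts with 'u', passes → Accepted.
nrh: starts with 'n', fails this test → Rejected.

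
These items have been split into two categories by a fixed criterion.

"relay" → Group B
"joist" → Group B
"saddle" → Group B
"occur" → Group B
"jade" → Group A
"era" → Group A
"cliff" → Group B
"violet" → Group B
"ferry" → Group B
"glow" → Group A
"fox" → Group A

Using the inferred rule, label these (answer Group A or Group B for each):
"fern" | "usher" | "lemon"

Rule: length ≤ 4. This holds for each 'Group A' example and fails for each 'Group B' one.
"fern" — length 4, hence Group A. "usher" — length 5, hence Group B. "lemon" — length 5, hence Group B.

Group A, Group B, Group B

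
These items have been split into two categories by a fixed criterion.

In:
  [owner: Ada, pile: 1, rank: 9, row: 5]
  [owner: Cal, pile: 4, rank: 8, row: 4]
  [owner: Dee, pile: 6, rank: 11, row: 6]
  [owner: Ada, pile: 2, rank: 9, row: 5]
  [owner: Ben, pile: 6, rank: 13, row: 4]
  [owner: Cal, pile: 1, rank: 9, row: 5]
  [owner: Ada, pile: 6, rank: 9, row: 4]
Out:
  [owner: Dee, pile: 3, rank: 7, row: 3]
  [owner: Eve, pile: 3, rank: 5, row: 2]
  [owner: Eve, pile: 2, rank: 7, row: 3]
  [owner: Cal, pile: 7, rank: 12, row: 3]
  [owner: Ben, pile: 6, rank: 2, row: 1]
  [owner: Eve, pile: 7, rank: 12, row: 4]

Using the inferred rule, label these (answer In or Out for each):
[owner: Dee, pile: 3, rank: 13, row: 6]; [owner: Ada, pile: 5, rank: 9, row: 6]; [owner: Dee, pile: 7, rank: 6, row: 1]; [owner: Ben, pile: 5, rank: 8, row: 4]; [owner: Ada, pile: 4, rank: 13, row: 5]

The distinguishing property — pile ≤ 6 AND row ≥ 4 — holds for all the 'In' cases and none of the 'Out' cases.
[owner: Dee, pile: 3, rank: 13, row: 6]: pile = 3, row = 6 — has this property, so In.
[owner: Ada, pile: 5, rank: 9, row: 6]: pile = 5, row = 6 — has this property, so In.
[owner: Dee, pile: 7, rank: 6, row: 1]: pile = 7, row = 1 — does not pass, so Out.
[owner: Ben, pile: 5, rank: 8, row: 4]: pile = 5, row = 4 — has this property, so In.
[owner: Ada, pile: 4, rank: 13, row: 5]: pile = 4, row = 5 — has this property, so In.

In, In, Out, In, In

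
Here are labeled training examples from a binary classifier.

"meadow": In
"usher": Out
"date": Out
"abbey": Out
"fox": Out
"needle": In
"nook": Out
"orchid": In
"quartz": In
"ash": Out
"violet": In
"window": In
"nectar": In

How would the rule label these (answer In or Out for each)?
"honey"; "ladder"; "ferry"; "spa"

Out, In, Out, Out

The common property of the 'In' items is: length 6. No 'Out' item has it.
"honey": Out (length 5).
"ladder": In (length 6).
"ferry": Out (length 5).
"spa": Out (length 3).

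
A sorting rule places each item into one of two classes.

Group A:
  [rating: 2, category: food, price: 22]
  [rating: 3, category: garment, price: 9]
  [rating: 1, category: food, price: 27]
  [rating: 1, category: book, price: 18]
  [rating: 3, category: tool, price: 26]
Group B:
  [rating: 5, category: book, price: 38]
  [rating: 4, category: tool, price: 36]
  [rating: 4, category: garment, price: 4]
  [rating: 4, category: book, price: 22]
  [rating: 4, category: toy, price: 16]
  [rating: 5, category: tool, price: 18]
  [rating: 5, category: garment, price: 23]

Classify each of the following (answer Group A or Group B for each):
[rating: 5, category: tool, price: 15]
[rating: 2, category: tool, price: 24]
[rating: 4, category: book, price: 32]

Group B, Group A, Group B

One predicate separates the groups cleanly: rating ≤ 3.
[rating: 5, category: tool, price: 15]: Group B (rating = 5).
[rating: 2, category: tool, price: 24]: Group A (rating = 2).
[rating: 4, category: book, price: 32]: Group B (rating = 4).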